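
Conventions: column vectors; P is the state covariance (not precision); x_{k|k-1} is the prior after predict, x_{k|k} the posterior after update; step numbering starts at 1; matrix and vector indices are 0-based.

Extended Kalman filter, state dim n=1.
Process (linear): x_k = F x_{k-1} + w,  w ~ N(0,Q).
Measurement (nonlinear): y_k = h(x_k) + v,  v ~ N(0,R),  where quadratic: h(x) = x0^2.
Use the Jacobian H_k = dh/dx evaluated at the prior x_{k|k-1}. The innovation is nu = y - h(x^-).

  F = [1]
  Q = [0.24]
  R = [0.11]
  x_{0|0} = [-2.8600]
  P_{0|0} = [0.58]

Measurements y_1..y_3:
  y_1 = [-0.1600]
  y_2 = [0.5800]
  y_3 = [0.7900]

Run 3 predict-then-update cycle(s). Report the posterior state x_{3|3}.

step 1: x^-=[-2.8600]  P^-=[0.8200]  H_jac=[-5.7200]  S=[26.9391]  K=[-0.1741]  nu=[-8.3396]  x^+=[-1.4080]  P^+=[0.0033]
step 2: x^-=[-1.4080]  P^-=[0.2433]  H_jac=[-2.8160]  S=[2.0397]  K=[-0.3360]  nu=[-1.4024]  x^+=[-0.9368]  P^+=[0.0131]
step 3: x^-=[-0.9368]  P^-=[0.2531]  H_jac=[-1.8736]  S=[0.9986]  K=[-0.4749]  nu=[-0.0876]  x^+=[-0.8952]  P^+=[0.0279]

x_post = [-0.8952]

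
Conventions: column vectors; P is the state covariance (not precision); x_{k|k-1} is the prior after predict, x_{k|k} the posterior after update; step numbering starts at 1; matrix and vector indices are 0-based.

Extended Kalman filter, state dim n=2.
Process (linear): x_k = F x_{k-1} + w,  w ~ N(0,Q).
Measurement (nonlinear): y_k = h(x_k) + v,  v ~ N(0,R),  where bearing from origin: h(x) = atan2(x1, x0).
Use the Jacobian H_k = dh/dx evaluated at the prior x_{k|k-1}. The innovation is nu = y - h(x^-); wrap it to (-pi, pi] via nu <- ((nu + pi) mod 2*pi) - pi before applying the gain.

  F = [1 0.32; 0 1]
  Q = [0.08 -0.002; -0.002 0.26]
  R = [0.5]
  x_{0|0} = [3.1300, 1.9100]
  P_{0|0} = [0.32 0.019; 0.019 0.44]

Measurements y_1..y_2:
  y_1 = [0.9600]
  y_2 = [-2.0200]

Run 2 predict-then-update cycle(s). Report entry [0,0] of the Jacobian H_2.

H_jac[0,0] = -0.0873

step 1: x^-=[3.7412, 1.9100]  P^-=[0.4572 0.1578; 0.1578 0.7000]  H_jac=[-0.1082 0.2120]  S=[0.5296]  K=[-0.0303; 0.2480]  nu=[0.4880]  x^+=[3.7264, 2.0310]  P^+=[0.4567 0.1618; 0.1618 0.6674]
step 2: x^-=[4.3764, 2.0310]  P^-=[0.7086 0.3734; 0.3734 0.9274]  H_jac=[-0.0873 0.1880]  S=[0.5259]  K=[0.0159; 0.2696]  nu=[-2.4545]  x^+=[4.3373, 1.3693]  P^+=[0.7085 0.3711; 0.3711 0.8892]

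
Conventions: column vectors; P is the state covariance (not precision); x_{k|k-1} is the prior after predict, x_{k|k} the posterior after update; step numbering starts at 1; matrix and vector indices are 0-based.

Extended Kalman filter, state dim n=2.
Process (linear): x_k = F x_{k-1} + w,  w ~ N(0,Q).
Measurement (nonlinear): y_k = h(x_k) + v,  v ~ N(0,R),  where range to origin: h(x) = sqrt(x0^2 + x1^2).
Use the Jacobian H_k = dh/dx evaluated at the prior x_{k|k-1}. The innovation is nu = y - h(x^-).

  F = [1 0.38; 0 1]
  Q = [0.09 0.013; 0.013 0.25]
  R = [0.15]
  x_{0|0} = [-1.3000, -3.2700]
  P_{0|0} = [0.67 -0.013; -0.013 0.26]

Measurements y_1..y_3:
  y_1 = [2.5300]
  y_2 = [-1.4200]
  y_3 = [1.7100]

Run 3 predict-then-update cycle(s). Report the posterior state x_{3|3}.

step 1: x^-=[-2.5426, -3.2700]  P^-=[0.7877 0.0988; 0.0988 0.5100]  H_jac=[-0.6138 -0.7894]  S=[0.8604]  K=[-0.6526; -0.5384]  nu=[-1.6122]  x^+=[-1.4905, -2.4019]  P^+=[0.4212 -0.2035; -0.2035 0.2606]
step 2: x^-=[-2.4032, -2.4019]  P^-=[0.3942 -0.0915; -0.0915 0.5106]  H_jac=[-0.7073 -0.7069]  S=[0.5108]  K=[-0.4191; -0.5798]  nu=[-4.8177]  x^+=[-0.3839, 0.3916]  P^+=[0.3044 -0.2157; -0.2157 0.3388]
step 3: x^-=[-0.2351, 0.3916]  P^-=[0.2795 -0.0739; -0.0739 0.5888]  H_jac=[-0.5147 0.8574]  S=[0.7221]  K=[-0.2870; 0.7518]  nu=[1.2532]  x^+=[-0.5947, 1.3338]  P^+=[0.2200 0.0819; 0.0819 0.1807]

x_post = [-0.5947, 1.3338]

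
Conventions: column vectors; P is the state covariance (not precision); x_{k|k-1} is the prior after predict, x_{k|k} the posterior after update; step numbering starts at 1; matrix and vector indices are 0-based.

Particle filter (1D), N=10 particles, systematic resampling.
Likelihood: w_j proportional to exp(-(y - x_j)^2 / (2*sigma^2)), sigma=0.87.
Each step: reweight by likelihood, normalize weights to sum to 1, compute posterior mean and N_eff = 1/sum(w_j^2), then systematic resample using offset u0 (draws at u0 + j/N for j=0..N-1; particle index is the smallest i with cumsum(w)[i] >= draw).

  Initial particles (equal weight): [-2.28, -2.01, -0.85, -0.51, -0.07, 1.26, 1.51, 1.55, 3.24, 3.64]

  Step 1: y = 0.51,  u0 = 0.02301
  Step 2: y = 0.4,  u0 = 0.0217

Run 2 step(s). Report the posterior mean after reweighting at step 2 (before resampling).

post_mean = 0.4361

step 1: w=[0.0018, 0.0045, 0.0887, 0.1513, 0.2409, 0.2075, 0.1554, 0.1473, 0.0022, 0.0005]  mean=0.5506  Neff=5.6270  idx=[2, 3, 3, 4, 4, 5, 5, 6, 6, 7]
step 2: w=[0.0617, 0.1002, 0.1002, 0.1497, 0.1497, 0.1063, 0.1063, 0.0768, 0.0768, 0.0723]  mean=0.4361  Neff=9.2307  idx=[0, 1, 2, 3, 4, 4, 5, 6, 7, 8]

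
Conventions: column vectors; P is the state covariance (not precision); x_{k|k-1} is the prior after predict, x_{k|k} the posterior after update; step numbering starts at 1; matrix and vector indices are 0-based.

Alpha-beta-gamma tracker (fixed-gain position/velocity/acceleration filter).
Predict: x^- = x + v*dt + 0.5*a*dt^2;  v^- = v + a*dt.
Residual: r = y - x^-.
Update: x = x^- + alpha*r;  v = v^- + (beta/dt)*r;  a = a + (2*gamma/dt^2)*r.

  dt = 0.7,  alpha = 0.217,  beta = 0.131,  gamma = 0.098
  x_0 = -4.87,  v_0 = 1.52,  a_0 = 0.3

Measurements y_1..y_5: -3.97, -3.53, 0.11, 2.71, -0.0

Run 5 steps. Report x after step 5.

step 1: x_pred=-3.7325  r=-0.2375  x^+=-3.7840  v^+=1.6856  a^+=0.2050
step 2: x_pred=-2.5539  r=-0.9761  x^+=-2.7657  v^+=1.6464  a^+=-0.1854
step 3: x_pred=-1.6587  r=1.7687  x^+=-1.2749  v^+=1.8476  a^+=0.5220
step 4: x_pred=0.1463  r=2.5637  x^+=0.7026  v^+=2.6928  a^+=1.5475
step 5: x_pred=2.9667  r=-2.9667  x^+=2.3230  v^+=3.2208  a^+=0.3608

x_post = 2.3230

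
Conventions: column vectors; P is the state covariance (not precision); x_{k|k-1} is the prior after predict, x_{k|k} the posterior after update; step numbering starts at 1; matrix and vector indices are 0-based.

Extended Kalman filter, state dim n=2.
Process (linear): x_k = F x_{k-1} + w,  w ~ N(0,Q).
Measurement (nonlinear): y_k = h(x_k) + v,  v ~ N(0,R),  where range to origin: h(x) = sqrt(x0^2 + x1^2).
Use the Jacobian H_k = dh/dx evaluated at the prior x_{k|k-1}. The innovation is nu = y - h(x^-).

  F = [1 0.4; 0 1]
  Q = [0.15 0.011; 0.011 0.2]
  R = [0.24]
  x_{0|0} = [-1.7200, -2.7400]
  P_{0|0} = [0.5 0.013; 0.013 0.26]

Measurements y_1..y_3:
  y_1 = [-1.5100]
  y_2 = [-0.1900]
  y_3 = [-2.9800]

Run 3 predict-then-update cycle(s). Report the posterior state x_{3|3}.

x_post = [-2.1064, -0.3492]

step 1: x^-=[-2.8160, -2.7400]  P^-=[0.7020 0.1280; 0.1280 0.4600]  H_jac=[-0.7167 -0.6974]  S=[0.9523]  K=[-0.6221; -0.4332]  nu=[-5.4391]  x^+=[0.5676, -0.3838]  P^+=[0.3335 -0.1286; -0.1286 0.2813]
step 2: x^-=[0.4141, -0.3838]  P^-=[0.4256 -0.0051; -0.0051 0.4813]  H_jac=[0.7335 -0.6797]  S=[0.6964]  K=[0.4532; -0.4751]  nu=[-0.7546]  x^+=[0.0721, -0.0252]  P^+=[0.2825 0.1448; 0.1448 0.3241]
step 3: x^-=[0.0620, -0.0252]  P^-=[0.6003 0.2855; 0.2855 0.5241]  H_jac=[0.9263 -0.3767]  S=[0.6302]  K=[0.7117; 0.1063]  nu=[-3.0470]  x^+=[-2.1064, -0.3492]  P^+=[0.2811 0.2378; 0.2378 0.5169]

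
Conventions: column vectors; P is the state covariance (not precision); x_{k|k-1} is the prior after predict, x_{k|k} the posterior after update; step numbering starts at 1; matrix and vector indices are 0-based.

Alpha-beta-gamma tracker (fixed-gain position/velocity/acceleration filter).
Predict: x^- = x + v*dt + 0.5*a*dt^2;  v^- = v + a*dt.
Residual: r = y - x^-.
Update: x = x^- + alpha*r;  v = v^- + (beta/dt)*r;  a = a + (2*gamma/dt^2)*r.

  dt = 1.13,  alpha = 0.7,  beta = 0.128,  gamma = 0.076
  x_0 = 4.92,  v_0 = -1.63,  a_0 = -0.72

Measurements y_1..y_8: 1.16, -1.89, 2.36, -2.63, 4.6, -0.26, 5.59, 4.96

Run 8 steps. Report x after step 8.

x_post = 6.0319

step 1: x_pred=2.6184  r=-1.4584  x^+=1.5975  v^+=-2.6088  a^+=-0.8936
step 2: x_pred=-1.9209  r=0.0309  x^+=-1.8993  v^+=-3.6151  a^+=-0.8899
step 3: x_pred=-6.5525  r=8.9125  x^+=-0.3137  v^+=-3.6111  a^+=0.1710
step 4: x_pred=-4.2851  r=1.6551  x^+=-3.1265  v^+=-3.2304  a^+=0.3680
step 5: x_pred=-6.5419  r=11.1419  x^+=1.2574  v^+=-1.5524  a^+=1.6943
step 6: x_pred=0.5849  r=-0.8449  x^+=-0.0065  v^+=0.2665  a^+=1.5938
step 7: x_pred=1.3121  r=4.2779  x^+=4.3066  v^+=2.5520  a^+=2.1030
step 8: x_pred=8.5331  r=-3.5731  x^+=6.0319  v^+=4.5237  a^+=1.6777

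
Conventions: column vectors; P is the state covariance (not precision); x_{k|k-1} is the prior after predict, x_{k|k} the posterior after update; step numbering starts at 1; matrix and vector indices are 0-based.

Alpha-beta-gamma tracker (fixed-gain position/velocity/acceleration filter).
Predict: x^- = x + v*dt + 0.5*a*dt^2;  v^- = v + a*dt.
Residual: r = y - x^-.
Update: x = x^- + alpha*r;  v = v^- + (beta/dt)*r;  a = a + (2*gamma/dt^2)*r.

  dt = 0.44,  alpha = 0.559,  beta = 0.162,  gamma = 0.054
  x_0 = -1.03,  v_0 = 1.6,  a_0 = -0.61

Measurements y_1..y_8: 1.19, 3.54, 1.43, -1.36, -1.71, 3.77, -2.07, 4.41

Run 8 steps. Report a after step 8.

a_post = 1.0286

step 1: x_pred=-0.3850  r=1.5750  x^+=0.4954  v^+=1.9115  a^+=0.2686
step 2: x_pred=1.3625  r=2.1775  x^+=2.5797  v^+=2.8314  a^+=1.4834
step 3: x_pred=3.9691  r=-2.5391  x^+=2.5498  v^+=2.5493  a^+=0.0669
step 4: x_pred=3.6779  r=-5.0379  x^+=0.8617  v^+=0.7238  a^+=-2.7435
step 5: x_pred=0.9146  r=-2.6246  x^+=-0.5525  v^+=-1.4496  a^+=-4.2076
step 6: x_pred=-1.5977  r=5.3677  x^+=1.4029  v^+=-1.3247  a^+=-1.2133
step 7: x_pred=0.7025  r=-2.7725  x^+=-0.8473  v^+=-2.8794  a^+=-2.7599
step 8: x_pred=-2.3814  r=6.7914  x^+=1.4150  v^+=-1.5933  a^+=1.0286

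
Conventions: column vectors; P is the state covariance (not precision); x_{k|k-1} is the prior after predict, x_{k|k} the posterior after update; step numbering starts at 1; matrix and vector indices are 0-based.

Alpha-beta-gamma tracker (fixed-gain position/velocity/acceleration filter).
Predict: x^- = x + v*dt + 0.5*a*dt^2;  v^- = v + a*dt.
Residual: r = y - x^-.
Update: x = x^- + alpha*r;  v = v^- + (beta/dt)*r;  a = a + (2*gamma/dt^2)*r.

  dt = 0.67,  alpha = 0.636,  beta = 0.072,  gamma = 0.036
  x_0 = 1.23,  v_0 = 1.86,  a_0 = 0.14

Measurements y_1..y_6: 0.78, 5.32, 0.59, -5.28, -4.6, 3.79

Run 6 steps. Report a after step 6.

step 1: x_pred=2.5076  r=-1.7276  x^+=1.4089  v^+=1.7681  a^+=-0.1371
step 2: x_pred=2.5627  r=2.7573  x^+=4.3164  v^+=1.9726  a^+=0.3051
step 3: x_pred=5.7065  r=-5.1165  x^+=2.4524  v^+=1.6272  a^+=-0.5155
step 4: x_pred=3.4269  r=-8.7069  x^+=-2.1107  v^+=0.3462  a^+=-1.9120
step 5: x_pred=-2.3079  r=-2.2921  x^+=-3.7657  v^+=-1.1812  a^+=-2.2797
step 6: x_pred=-5.0688  r=8.8588  x^+=0.5654  v^+=-1.7566  a^+=-0.8588

a_post = -0.8588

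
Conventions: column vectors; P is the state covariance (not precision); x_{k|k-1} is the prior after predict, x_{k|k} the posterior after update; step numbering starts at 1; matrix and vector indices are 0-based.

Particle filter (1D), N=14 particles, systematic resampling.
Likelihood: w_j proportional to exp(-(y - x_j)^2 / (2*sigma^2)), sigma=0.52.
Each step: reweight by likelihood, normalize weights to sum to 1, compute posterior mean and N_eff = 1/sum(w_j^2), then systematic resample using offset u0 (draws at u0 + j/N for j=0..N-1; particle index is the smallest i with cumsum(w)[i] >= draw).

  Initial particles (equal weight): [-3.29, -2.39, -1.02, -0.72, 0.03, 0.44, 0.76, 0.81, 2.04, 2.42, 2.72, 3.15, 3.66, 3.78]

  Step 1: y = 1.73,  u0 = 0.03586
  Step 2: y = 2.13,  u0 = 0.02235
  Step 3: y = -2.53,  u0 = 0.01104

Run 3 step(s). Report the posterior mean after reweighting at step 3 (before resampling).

post_mean = 2.0402

step 1: w=[0.0000, 0.0000, 0.0000, 0.0000, 0.0025, 0.0246, 0.0936, 0.1114, 0.4462, 0.2210, 0.0870, 0.0128, 0.0005, 0.0002]  mean=1.8974  Neff=3.6035  idx=[6, 6, 7, 8, 8, 8, 8, 8, 8, 9, 9, 9, 9, 10]
step 2: w=[0.0031, 0.0031, 0.0040, 0.0989, 0.0989, 0.0989, 0.0989, 0.0989, 0.0989, 0.0859, 0.0859, 0.0859, 0.0859, 0.0527]  mean=2.1935  Neff=10.9866  idx=[3, 3, 4, 5, 6, 6, 7, 8, 8, 9, 10, 11, 12, 13]
step 3: w=[0.1110, 0.1110, 0.1110, 0.1110, 0.1110, 0.1110, 0.1110, 0.1110, 0.1110, 0.0001, 0.0001, 0.0001, 0.0001, 0.0000]  mean=2.0402  Neff=9.0100  idx=[0, 0, 1, 2, 2, 3, 3, 4, 5, 5, 6, 7, 7, 8]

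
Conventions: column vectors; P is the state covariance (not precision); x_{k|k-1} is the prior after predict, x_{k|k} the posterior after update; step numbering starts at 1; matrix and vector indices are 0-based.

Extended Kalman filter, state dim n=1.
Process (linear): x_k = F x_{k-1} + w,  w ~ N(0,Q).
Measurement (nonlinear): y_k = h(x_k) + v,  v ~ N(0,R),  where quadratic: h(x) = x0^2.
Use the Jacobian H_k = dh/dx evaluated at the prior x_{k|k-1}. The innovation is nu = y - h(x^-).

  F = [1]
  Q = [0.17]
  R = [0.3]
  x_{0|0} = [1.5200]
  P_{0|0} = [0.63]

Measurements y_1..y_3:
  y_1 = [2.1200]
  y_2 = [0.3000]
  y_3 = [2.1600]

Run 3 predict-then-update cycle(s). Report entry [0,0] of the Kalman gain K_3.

K[0,0] = 0.3756

step 1: x^-=[1.5200]  P^-=[0.8000]  H_jac=[3.0400]  S=[7.6933]  K=[0.3161]  nu=[-0.1904]  x^+=[1.4598]  P^+=[0.0312]
step 2: x^-=[1.4598]  P^-=[0.2012]  H_jac=[2.9196]  S=[2.0150]  K=[0.2915]  nu=[-1.8310]  x^+=[0.9260]  P^+=[0.0300]
step 3: x^-=[0.9260]  P^-=[0.2000]  H_jac=[1.8521]  S=[0.9859]  K=[0.3756]  nu=[1.3025]  x^+=[1.4153]  P^+=[0.0608]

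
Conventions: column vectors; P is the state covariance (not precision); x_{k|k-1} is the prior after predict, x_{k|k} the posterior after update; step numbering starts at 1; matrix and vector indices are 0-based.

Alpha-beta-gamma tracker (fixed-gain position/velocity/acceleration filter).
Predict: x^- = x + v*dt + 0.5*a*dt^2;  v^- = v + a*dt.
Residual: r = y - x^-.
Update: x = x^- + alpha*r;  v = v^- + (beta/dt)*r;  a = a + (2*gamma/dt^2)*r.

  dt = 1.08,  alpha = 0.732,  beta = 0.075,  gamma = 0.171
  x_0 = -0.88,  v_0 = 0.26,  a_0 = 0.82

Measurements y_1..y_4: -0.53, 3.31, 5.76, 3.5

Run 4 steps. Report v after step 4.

v_post = 4.4285

step 1: x_pred=-0.1210  r=-0.4090  x^+=-0.4204  v^+=1.1172  a^+=0.7001
step 2: x_pred=1.1945  r=2.1155  x^+=2.7430  v^+=2.0202  a^+=1.3204
step 3: x_pred=5.6949  r=0.0651  x^+=5.7425  v^+=3.4507  a^+=1.3395
step 4: x_pred=10.2505  r=-6.7505  x^+=5.3091  v^+=4.4285  a^+=-0.6398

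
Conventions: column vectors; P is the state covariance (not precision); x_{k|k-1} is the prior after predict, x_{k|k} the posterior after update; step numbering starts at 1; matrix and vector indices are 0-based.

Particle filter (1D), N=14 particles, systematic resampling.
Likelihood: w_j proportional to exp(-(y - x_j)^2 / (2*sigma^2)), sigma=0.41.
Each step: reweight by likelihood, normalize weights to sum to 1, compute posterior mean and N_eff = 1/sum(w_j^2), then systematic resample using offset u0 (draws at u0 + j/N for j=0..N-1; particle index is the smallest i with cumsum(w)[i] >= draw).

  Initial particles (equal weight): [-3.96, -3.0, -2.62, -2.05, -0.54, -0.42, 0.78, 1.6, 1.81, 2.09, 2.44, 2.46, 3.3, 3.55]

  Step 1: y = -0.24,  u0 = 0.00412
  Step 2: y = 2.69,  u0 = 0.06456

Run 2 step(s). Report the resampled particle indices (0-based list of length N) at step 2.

step 1: w=[0.0000, 0.0000, 0.0000, 0.0000, 0.4452, 0.5284, 0.0264, 0.0000, 0.0000, 0.0000, 0.0000, 0.0000, 0.0000, 0.0000]  mean=-0.4418  Neff=2.0917  idx=[4, 4, 4, 4, 4, 4, 4, 5, 5, 5, 5, 5, 5, 5]
step 2: w=[0.0135, 0.0135, 0.0135, 0.0135, 0.0135, 0.0135, 0.0135, 0.1294, 0.1294, 0.1294, 0.1294, 0.1294, 0.1294, 0.1294]  mean=-0.4313  Neff=8.4410  idx=[4, 7, 7, 8, 8, 9, 10, 10, 11, 11, 12, 12, 13, 13]

resampled_idx = [4, 7, 7, 8, 8, 9, 10, 10, 11, 11, 12, 12, 13, 13]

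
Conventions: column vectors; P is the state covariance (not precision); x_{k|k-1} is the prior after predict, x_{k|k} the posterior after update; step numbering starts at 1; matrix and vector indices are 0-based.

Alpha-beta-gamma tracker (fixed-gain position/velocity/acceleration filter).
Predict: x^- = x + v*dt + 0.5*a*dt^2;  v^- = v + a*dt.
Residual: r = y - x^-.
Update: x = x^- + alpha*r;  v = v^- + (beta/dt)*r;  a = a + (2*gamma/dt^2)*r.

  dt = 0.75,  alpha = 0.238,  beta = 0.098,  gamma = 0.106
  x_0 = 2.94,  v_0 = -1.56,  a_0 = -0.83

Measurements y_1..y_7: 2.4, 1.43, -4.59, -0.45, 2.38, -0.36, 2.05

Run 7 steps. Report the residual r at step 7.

resid = 3.0753

step 1: x_pred=1.5366  r=0.8634  x^+=1.7421  v^+=-2.0697  a^+=-0.5046
step 2: x_pred=0.0479  r=1.3821  x^+=0.3768  v^+=-2.2675  a^+=0.0163
step 3: x_pred=-1.3192  r=-3.2708  x^+=-2.0977  v^+=-2.6827  a^+=-1.2164
step 4: x_pred=-4.4518  r=4.0018  x^+=-3.4993  v^+=-3.0721  a^+=0.2918
step 5: x_pred=-5.7213  r=8.1013  x^+=-3.7932  v^+=-1.7946  a^+=3.3451
step 6: x_pred=-4.1984  r=3.8384  x^+=-3.2848  v^+=1.2158  a^+=4.7918
step 7: x_pred=-1.0253  r=3.0753  x^+=-0.2934  v^+=5.2114  a^+=5.9508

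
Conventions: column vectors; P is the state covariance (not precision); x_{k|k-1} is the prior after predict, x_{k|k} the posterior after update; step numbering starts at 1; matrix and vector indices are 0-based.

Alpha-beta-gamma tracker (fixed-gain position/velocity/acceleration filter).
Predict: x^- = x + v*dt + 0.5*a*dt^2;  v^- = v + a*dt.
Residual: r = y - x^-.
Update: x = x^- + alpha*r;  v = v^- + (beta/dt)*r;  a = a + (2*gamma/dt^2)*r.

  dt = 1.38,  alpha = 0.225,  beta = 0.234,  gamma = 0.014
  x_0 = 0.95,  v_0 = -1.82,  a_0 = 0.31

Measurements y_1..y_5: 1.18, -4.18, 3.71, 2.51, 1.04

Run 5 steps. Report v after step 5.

v_post = 2.0152

step 1: x_pred=-1.2664  r=2.4464  x^+=-0.7160  v^+=-0.9774  a^+=0.3460
step 2: x_pred=-1.7353  r=-2.4447  x^+=-2.2854  v^+=-0.9145  a^+=0.3100
step 3: x_pred=-3.2521  r=6.9621  x^+=-1.6857  v^+=0.6939  a^+=0.4124
step 4: x_pred=-0.3354  r=2.8454  x^+=0.3048  v^+=1.7455  a^+=0.4542
step 5: x_pred=3.1461  r=-2.1061  x^+=2.6722  v^+=2.0152  a^+=0.4233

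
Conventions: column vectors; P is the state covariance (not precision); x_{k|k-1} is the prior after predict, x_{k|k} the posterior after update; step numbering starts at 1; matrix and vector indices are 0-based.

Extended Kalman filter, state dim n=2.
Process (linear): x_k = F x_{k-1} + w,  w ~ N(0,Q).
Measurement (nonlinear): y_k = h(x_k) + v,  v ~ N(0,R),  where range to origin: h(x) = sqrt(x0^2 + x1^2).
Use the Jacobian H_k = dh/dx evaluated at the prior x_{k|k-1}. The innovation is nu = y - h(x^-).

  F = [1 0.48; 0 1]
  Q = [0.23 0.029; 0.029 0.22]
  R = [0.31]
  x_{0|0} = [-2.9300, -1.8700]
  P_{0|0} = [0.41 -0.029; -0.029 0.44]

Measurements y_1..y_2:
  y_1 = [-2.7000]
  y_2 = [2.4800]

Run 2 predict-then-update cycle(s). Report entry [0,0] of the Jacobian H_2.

H_jac[0,0] = 0.7082

step 1: x^-=[-3.8276, -1.8700]  P^-=[0.7135 0.2112; 0.2112 0.6600]  H_jac=[-0.8985 -0.4390]  S=[1.1798]  K=[-0.6220; -0.4064]  nu=[-6.9600]  x^+=[0.5014, 0.9586]  P^+=[0.2571 -0.0870; -0.0870 0.4651]
step 2: x^-=[0.9615, 0.9586]  P^-=[0.5107 0.1652; 0.1652 0.6851]  H_jac=[0.7082 0.7060]  S=[1.0729]  K=[0.4458; 0.5599]  nu=[1.1223]  x^+=[1.4619, 1.5870]  P^+=[0.2975 -0.1026; -0.1026 0.3488]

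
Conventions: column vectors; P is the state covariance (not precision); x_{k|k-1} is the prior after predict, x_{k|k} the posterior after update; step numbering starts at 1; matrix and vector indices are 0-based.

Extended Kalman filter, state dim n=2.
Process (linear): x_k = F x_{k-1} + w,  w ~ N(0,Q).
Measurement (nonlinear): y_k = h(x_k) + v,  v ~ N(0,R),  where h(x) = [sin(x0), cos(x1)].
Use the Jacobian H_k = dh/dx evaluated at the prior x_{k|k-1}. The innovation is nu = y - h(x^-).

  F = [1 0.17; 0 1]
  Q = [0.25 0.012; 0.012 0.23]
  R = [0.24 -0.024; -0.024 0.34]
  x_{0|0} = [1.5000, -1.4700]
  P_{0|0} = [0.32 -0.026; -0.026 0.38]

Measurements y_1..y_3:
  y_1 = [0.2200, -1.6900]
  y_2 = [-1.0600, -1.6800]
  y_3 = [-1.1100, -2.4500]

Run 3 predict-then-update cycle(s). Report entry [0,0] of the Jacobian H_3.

step 1: x^-=[1.2501, -1.4700]  P^-=[0.5721 0.0506; 0.0506 0.6100]  H_jac=[0.3152 0.0000; 0.0000 0.9949]  S=[0.2969 -0.0081; -0.0081 0.9438]  K=[0.6092 0.0586; 0.0714 0.6436]  nu=[-0.7290, -1.7906]  x^+=[0.7011, -2.6745]  P^+=[0.4593 0.0053; 0.0053 0.2182]
step 2: x^-=[0.2464, -2.6745]  P^-=[0.7174 0.0544; 0.0544 0.4482]  H_jac=[0.9698 0.0000; 0.0000 0.4503]  S=[0.9148 -0.0002; -0.0002 0.4309]  K=[0.7606 0.0573; 0.0578 0.4684]  nu=[-1.3039, -0.7871]  x^+=[-0.7905, -3.1186]  P^+=[0.1868 0.0027; 0.0027 0.3506]
step 3: x^-=[-1.3206, -3.1186]  P^-=[0.4479 0.0743; 0.0743 0.5806]  H_jac=[0.2476 0.0000; 0.0000 0.0230]  S=[0.2674 -0.0236; -0.0236 0.3403]  K=[0.4176 0.0339; 0.0727 0.0442]  nu=[-0.1411, -1.4503]  x^+=[-1.4288, -3.1930]  P^+=[0.4015 0.0662; 0.0662 0.5787]

H_jac[0,0] = 0.2476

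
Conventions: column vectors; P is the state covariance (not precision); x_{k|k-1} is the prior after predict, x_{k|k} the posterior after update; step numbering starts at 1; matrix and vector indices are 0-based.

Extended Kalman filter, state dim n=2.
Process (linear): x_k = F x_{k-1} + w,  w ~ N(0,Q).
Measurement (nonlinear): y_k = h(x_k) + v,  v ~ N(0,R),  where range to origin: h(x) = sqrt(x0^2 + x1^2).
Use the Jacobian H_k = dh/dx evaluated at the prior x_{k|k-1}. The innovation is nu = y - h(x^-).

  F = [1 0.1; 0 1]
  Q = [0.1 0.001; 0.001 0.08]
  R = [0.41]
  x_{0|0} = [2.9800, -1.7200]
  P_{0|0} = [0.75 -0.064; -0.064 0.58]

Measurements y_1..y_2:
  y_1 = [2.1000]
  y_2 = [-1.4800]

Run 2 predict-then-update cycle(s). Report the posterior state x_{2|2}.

x_post = [0.3720, -0.5787]

step 1: x^-=[2.8080, -1.7200]  P^-=[0.8430 -0.0050; -0.0050 0.6600]  H_jac=[0.8527 -0.5223]  S=[1.2075]  K=[0.5975; -0.2890]  nu=[-1.1929]  x^+=[2.0953, -1.3752]  P^+=[0.4119 0.2035; 0.2035 0.5591]
step 2: x^-=[1.9577, -1.3752]  P^-=[0.5582 0.2604; 0.2604 0.6391]  H_jac=[0.8183 -0.5748]  S=[0.7500]  K=[0.4095; -0.2057]  nu=[-3.8725]  x^+=[0.3720, -0.5787]  P^+=[0.4325 0.3236; 0.3236 0.6074]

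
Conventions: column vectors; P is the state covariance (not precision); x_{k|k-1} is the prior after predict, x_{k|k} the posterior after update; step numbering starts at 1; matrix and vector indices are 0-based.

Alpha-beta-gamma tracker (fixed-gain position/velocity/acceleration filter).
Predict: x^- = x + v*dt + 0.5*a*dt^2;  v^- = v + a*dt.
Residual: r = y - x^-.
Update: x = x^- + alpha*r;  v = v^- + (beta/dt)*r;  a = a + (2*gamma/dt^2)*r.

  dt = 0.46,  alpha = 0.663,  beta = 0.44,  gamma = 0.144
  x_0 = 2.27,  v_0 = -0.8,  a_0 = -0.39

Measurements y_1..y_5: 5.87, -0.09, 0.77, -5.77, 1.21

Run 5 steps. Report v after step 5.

v_post = -4.2191

step 1: x_pred=1.8607  r=4.0093  x^+=4.5189  v^+=2.8555  a^+=5.0668
step 2: x_pred=6.3685  r=-6.4585  x^+=2.0865  v^+=-0.9914  a^+=-3.7236
step 3: x_pred=1.2365  r=-0.4665  x^+=0.9272  v^+=-3.1505  a^+=-4.3585
step 4: x_pred=-0.9831  r=-4.7869  x^+=-4.1568  v^+=-9.7341  a^+=-10.8737
step 5: x_pred=-9.7850  r=10.9950  x^+=-2.4953  v^+=-4.2191  a^+=4.0911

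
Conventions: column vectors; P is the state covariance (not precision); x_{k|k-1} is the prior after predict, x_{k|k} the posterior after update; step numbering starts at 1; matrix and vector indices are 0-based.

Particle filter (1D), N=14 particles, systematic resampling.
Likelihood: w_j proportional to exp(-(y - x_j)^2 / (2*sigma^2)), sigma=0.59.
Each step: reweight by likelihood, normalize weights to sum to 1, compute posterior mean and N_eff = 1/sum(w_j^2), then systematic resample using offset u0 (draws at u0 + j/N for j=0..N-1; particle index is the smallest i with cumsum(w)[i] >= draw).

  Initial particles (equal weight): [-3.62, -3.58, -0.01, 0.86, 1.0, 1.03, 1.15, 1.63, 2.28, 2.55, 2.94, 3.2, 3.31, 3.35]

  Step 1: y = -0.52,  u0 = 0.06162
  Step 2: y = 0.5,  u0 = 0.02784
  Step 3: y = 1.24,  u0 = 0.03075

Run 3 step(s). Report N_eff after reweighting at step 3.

step 1: w=[0.0000, 0.0000, 0.8188, 0.0772, 0.0431, 0.0377, 0.0217, 0.0016, 0.0000, 0.0000, 0.0000, 0.0000, 0.0000, 0.0000]  mean=0.1676  Neff=1.4703  idx=[2, 2, 2, 2, 2, 2, 2, 2, 2, 2, 2, 3, 4, 6]
step 2: w=[0.0714, 0.0714, 0.0714, 0.0714, 0.0714, 0.0714, 0.0714, 0.0714, 0.0714, 0.0714, 0.0714, 0.0861, 0.0724, 0.0565]  mean=0.2036  Neff=13.9147  idx=[0, 1, 2, 3, 4, 5, 6, 7, 8, 9, 10, 11, 12, 13]
step 3: w=[0.0273, 0.0273, 0.0273, 0.0273, 0.0273, 0.0273, 0.0273, 0.0273, 0.0273, 0.0273, 0.0273, 0.2090, 0.2368, 0.2542]  mean=0.7060  Neff=5.7941  idx=[1, 3, 6, 8, 11, 11, 11, 12, 12, 12, 12, 13, 13, 13]

N_eff = 5.7941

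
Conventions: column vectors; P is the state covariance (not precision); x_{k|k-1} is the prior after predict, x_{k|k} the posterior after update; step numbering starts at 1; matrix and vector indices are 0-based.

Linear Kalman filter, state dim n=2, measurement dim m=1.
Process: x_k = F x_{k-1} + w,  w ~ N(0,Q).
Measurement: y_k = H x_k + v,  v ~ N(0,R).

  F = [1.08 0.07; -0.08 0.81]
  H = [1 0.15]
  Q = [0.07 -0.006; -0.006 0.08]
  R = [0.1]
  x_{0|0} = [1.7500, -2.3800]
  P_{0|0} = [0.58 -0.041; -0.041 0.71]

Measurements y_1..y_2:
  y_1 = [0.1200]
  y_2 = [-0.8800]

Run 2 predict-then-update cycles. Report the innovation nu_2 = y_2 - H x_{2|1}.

innov = [-1.1062]

step 1: x^-=[1.7234, -2.0678]  P^-=[0.7438 -0.0515; -0.0515 0.5549]  S=[0.8408]  K=[0.8754; 0.0377]  nu=[-1.2932]  x^+=[0.5913, -2.1166]  P^+=[0.0994 -0.0793; -0.0793 0.5537]
step 2: x^-=[0.4904, -1.7618]  P^-=[0.1767 -0.0521; -0.0521 0.4542]  S=[0.2713]  K=[0.6225; 0.0591]  nu=[-1.1062]  x^+=[-0.1982, -1.8271]  P^+=[0.0716 -0.0621; -0.0621 0.4532]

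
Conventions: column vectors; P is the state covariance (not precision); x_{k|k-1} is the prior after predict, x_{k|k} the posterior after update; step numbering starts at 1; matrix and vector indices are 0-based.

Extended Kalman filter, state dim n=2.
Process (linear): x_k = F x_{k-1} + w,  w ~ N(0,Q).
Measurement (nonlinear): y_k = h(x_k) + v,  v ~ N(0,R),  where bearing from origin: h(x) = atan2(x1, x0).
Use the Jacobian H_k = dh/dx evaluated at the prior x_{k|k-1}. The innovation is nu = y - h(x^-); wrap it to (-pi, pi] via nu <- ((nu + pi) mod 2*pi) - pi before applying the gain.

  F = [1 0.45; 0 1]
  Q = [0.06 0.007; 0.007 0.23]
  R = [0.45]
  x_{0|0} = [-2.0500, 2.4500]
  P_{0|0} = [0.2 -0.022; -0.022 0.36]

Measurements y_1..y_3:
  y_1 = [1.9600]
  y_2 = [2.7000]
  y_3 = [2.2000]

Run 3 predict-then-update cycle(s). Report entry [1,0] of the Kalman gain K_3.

K[1,0] = -0.2795

step 1: x^-=[-0.9475, 2.4500]  P^-=[0.3131 0.1470; 0.1470 0.5900]  H_jac=[-0.3551 -0.1373]  S=[0.5149]  K=[-0.2551; -0.2587]  nu=[0.0202]  x^+=[-0.9526, 2.4448]  P^+=[0.2796 0.1130; 0.1130 0.5555]
step 2: x^-=[0.1475, 2.4448]  P^-=[0.5538 0.3700; 0.3700 0.7855]  H_jac=[-0.4076 0.0246]  S=[0.5350]  K=[-0.4048; -0.2457]  nu=[1.1895]  x^+=[-0.3340, 2.1525]  P^+=[0.4661 0.3168; 0.3168 0.7532]
step 3: x^-=[0.6346, 2.1525]  P^-=[0.9637 0.6627; 0.6627 0.9832]  H_jac=[-0.4274 0.1260]  S=[0.5703]  K=[-0.5759; -0.2795]  nu=[0.9159]  x^+=[0.1071, 1.8965]  P^+=[0.7746 0.5710; 0.5710 0.9387]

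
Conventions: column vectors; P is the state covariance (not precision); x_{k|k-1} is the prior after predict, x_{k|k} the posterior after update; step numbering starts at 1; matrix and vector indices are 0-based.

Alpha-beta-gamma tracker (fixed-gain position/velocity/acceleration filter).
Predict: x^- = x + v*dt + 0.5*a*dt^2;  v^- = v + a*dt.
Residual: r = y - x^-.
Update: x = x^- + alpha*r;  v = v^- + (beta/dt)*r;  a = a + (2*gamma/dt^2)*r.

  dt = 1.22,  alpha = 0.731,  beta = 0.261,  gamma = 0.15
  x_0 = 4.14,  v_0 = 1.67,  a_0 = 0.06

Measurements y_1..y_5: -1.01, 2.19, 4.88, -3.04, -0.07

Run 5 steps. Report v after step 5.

v_post = -2.2684

step 1: x_pred=6.2221  r=-7.2321  x^+=0.9354  v^+=0.1960  a^+=-1.3977
step 2: x_pred=0.1344  r=2.0556  x^+=1.6370  v^+=-1.0694  a^+=-0.9834
step 3: x_pred=-0.3994  r=5.2794  x^+=3.4598  v^+=-1.1396  a^+=0.0808
step 4: x_pred=2.1296  r=-5.1696  x^+=-1.6494  v^+=-2.1471  a^+=-0.9612
step 5: x_pred=-4.9841  r=4.9141  x^+=-1.3919  v^+=-2.2684  a^+=0.0293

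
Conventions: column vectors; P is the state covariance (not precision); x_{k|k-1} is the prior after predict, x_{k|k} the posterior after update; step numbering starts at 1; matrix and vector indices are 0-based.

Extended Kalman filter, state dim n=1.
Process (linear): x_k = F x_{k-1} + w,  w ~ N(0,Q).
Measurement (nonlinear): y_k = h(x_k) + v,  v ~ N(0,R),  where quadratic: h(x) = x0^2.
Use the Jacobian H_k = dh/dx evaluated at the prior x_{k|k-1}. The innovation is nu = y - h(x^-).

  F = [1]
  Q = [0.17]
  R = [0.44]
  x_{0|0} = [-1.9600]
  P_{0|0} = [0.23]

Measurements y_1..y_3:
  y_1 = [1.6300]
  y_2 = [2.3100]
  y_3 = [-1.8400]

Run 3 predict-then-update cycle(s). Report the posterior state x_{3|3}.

x_post = [-0.3943]

step 1: x^-=[-1.9600]  P^-=[0.4000]  H_jac=[-3.9200]  S=[6.5866]  K=[-0.2381]  nu=[-2.2116]  x^+=[-1.4335]  P^+=[0.0267]
step 2: x^-=[-1.4335]  P^-=[0.1967]  H_jac=[-2.8670]  S=[2.0570]  K=[-0.2742]  nu=[0.2551]  x^+=[-1.5034]  P^+=[0.0421]
step 3: x^-=[-1.5034]  P^-=[0.2121]  H_jac=[-3.0069]  S=[2.3575]  K=[-0.2705]  nu=[-4.1003]  x^+=[-0.3943]  P^+=[0.0396]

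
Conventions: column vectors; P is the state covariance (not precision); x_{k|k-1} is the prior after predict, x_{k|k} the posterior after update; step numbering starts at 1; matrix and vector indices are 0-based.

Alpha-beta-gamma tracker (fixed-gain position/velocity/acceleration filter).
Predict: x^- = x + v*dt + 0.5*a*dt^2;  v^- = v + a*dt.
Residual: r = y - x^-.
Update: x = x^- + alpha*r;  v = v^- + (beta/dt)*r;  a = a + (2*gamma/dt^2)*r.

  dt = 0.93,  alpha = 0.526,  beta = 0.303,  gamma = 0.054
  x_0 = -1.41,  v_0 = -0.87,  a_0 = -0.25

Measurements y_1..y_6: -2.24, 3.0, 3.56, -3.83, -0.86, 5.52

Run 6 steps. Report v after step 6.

step 1: x_pred=-2.3272  r=0.0872  x^+=-2.2813  v^+=-1.0741  a^+=-0.2391
step 2: x_pred=-3.3836  r=6.3836  x^+=-0.0258  v^+=0.7834  a^+=0.5580
step 3: x_pred=0.9440  r=2.6160  x^+=2.3200  v^+=2.1546  a^+=0.8847
step 4: x_pred=4.7064  r=-8.5364  x^+=0.2163  v^+=0.1962  a^+=-0.1813
step 5: x_pred=0.3203  r=-1.1803  x^+=-0.3005  v^+=-0.3570  a^+=-0.3287
step 6: x_pred=-0.7746  r=6.2946  x^+=2.5363  v^+=1.3882  a^+=0.4574

v_post = 1.3882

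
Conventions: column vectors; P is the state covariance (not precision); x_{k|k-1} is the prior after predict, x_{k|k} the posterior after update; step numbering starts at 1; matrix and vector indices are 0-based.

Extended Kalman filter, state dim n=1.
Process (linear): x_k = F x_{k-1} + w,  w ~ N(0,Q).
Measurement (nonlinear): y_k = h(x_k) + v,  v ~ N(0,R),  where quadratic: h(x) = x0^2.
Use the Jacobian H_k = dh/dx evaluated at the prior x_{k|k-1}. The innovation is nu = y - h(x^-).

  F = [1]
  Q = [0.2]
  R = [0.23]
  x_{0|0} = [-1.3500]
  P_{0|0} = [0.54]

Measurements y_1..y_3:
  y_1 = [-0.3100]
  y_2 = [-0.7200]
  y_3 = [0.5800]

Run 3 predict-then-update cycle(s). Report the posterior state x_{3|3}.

step 1: x^-=[-1.3500]  P^-=[0.7400]  H_jac=[-2.7000]  S=[5.6246]  K=[-0.3552]  nu=[-2.1325]  x^+=[-0.5925]  P^+=[0.0303]
step 2: x^-=[-0.5925]  P^-=[0.2303]  H_jac=[-1.1850]  S=[0.5533]  K=[-0.4931]  nu=[-1.0710]  x^+=[-0.0643]  P^+=[0.0957]
step 3: x^-=[-0.0643]  P^-=[0.2957]  H_jac=[-0.1287]  S=[0.2349]  K=[-0.1620]  nu=[0.5759]  x^+=[-0.1576]  P^+=[0.2895]

x_post = [-0.1576]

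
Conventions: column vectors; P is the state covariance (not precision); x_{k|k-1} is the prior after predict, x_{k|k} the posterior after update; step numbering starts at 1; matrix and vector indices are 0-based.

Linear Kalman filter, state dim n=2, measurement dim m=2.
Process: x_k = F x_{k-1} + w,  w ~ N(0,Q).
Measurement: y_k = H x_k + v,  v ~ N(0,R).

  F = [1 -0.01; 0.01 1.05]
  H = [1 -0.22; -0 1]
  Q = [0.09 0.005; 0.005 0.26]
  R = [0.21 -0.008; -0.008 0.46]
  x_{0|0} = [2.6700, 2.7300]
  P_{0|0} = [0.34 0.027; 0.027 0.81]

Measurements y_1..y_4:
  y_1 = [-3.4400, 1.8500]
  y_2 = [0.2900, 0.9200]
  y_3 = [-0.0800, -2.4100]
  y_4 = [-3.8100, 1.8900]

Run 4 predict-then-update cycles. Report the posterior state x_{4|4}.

step 1: x^-=[2.6427, 2.8932]  P^-=[0.4295 0.0282; 0.0282 1.1536]  S=[0.6829 -0.2336; -0.2336 1.6136]  K=[0.6584 0.1128; -0.0902 0.7019]  nu=[-5.4462, -1.0432]  x^+=[-1.0609, 2.6525]  P^+=[0.1476 0.0466; 0.0466 0.3236]
step 2: x^-=[-1.0874, 2.7745]  P^-=[0.2367 0.0520; 0.0520 0.6177]  S=[0.4537 -0.0919; -0.0919 1.0777]  K=[0.5152 0.0922; -0.0700 0.5672]  nu=[1.9878, -1.8545]  x^+=[-0.2343, 1.5834]  P^+=[0.1159 0.0383; 0.0383 0.2615]
step 3: x^-=[-0.2502, 1.6603]  P^-=[0.2051 0.0436; 0.0436 0.5491]  S=[0.4225 -0.0852; -0.0852 1.0091]  K=[0.4797 0.0837; -0.0742 0.5379]  nu=[0.5354, -4.0703]  x^+=[-0.3341, -0.5688]  P^+=[0.1077 0.0347; 0.0347 0.2480]
step 4: x^-=[-0.3284, -0.6006]  P^-=[0.1970 0.0399; 0.0399 0.5342]  S=[0.4153 -0.0856; -0.0856 0.9942]  K=[0.4699 0.0806; -0.0775 0.5306]  nu=[-3.6137, 2.4906]  x^+=[-1.8257, 1.0012]  P^+=[0.1054 0.0333; 0.0333 0.2447]

x_post = [-1.8257, 1.0012]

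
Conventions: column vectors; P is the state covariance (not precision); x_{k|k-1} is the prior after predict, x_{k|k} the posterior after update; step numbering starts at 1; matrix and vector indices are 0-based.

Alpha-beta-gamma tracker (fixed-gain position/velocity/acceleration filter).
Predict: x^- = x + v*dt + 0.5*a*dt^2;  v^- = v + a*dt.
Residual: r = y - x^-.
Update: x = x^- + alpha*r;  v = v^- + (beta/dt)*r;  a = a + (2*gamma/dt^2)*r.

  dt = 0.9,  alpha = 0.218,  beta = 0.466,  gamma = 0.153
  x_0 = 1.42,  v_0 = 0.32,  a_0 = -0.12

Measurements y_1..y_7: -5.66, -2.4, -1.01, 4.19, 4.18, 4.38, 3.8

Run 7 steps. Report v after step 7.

step 1: x_pred=1.6594  r=-7.3194  x^+=0.0638  v^+=-3.5778  a^+=-2.8851
step 2: x_pred=-4.3247  r=1.9247  x^+=-3.9051  v^+=-5.1778  a^+=-2.1580
step 3: x_pred=-9.4392  r=8.4292  x^+=-7.6016  v^+=-2.7556  a^+=1.0264
step 4: x_pred=-9.6660  r=13.8560  x^+=-6.6454  v^+=5.3425  a^+=6.2608
step 5: x_pred=0.6985  r=3.4815  x^+=1.4575  v^+=12.7799  a^+=7.5761
step 6: x_pred=16.0277  r=-11.6477  x^+=13.4885  v^+=13.5674  a^+=3.1758
step 7: x_pred=26.9854  r=-23.1854  x^+=21.9310  v^+=4.4208  a^+=-5.5831

v_post = 4.4208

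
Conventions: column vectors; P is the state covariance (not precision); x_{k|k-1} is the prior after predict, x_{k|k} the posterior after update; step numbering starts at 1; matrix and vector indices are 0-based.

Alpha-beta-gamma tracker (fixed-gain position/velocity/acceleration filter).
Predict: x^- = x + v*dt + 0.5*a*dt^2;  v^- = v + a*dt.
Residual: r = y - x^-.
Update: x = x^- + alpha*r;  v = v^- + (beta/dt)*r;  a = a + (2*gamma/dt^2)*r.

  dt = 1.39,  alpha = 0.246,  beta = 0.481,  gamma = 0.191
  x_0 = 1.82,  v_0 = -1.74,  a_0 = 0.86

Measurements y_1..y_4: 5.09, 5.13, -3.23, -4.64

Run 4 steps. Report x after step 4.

x_post = 5.4728

step 1: x_pred=0.2322  r=4.8578  x^+=1.4272  v^+=1.1364  a^+=1.8204
step 2: x_pred=4.7655  r=0.3645  x^+=4.8551  v^+=3.7930  a^+=1.8925
step 3: x_pred=11.9556  r=-15.1856  x^+=8.2200  v^+=1.1687  a^+=-1.1099
step 4: x_pred=8.7723  r=-13.4123  x^+=5.4728  v^+=-5.0153  a^+=-3.7616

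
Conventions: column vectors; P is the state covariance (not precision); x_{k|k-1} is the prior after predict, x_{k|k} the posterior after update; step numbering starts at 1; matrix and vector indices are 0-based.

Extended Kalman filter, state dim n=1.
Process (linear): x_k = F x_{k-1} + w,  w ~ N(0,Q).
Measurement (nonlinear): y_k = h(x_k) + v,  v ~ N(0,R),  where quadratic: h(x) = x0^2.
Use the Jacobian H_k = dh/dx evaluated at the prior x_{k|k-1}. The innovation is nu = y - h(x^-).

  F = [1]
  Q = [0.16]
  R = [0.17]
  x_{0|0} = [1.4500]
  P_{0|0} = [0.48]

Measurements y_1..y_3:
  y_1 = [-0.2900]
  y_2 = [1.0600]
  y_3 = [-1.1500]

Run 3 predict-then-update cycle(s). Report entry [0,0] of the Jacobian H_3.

step 1: x^-=[1.4500]  P^-=[0.6400]  H_jac=[2.9000]  S=[5.5524]  K=[0.3343]  nu=[-2.3925]  x^+=[0.6503]  P^+=[0.0196]
step 2: x^-=[0.6503]  P^-=[0.1796]  H_jac=[1.3005]  S=[0.4738]  K=[0.4930]  nu=[0.6372]  x^+=[0.9644]  P^+=[0.0644]
step 3: x^-=[0.9644]  P^-=[0.2244]  H_jac=[1.9288]  S=[1.0050]  K=[0.4308]  nu=[-2.0800]  x^+=[0.0684]  P^+=[0.0380]

H_jac[0,0] = 1.9288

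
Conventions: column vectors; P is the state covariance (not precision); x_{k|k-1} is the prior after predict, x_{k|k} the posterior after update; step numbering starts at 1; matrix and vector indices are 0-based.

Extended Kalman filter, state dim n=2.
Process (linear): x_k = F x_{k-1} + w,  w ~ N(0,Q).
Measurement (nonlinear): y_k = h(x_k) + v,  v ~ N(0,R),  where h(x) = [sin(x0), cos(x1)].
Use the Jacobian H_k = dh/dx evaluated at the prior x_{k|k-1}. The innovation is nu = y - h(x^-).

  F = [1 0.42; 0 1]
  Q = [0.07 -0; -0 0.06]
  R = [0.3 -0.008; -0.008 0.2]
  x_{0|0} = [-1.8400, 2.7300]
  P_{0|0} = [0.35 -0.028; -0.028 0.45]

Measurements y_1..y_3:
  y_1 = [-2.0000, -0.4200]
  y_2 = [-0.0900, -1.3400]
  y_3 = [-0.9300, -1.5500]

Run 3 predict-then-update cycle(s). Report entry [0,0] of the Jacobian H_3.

step 1: x^-=[-0.6934, 2.7300]  P^-=[0.4759 0.1610; 0.1610 0.5100]  H_jac=[0.7691 0.0000; 0.0000 -0.4001]  S=[0.5815 -0.0575; -0.0575 0.2816]  K=[0.6193 -0.1022; 0.1442 -0.6950]  nu=[-1.3608, 0.4965]  x^+=[-1.5869, 2.1887]  P^+=[0.2426 0.0635; 0.0635 0.3503]
step 2: x^-=[-0.6676, 2.1887]  P^-=[0.4277 0.2106; 0.2106 0.4103]  H_jac=[0.7853 0.0000; 0.0000 -0.8151]  S=[0.5638 -0.1428; -0.1428 0.4726]  K=[0.5456 -0.1984; 0.1236 -0.6703]  nu=[0.5291, -0.7606]  x^+=[-0.2281, 2.7640]  P^+=[0.2104 0.0540; 0.0540 0.1657]
step 3: x^-=[0.9328, 2.7640]  P^-=[0.3551 0.1236; 0.1236 0.2257]  H_jac=[0.5956 0.0000; 0.0000 -0.3687]  S=[0.4259 -0.0351; -0.0351 0.2307]  K=[0.4863 -0.1235; 0.1449 -0.3386]  nu=[-1.7333, -0.6204]  x^+=[0.1666, 2.7229]  P^+=[0.2466 0.0775; 0.0775 0.1869]

H_jac[0,0] = 0.5956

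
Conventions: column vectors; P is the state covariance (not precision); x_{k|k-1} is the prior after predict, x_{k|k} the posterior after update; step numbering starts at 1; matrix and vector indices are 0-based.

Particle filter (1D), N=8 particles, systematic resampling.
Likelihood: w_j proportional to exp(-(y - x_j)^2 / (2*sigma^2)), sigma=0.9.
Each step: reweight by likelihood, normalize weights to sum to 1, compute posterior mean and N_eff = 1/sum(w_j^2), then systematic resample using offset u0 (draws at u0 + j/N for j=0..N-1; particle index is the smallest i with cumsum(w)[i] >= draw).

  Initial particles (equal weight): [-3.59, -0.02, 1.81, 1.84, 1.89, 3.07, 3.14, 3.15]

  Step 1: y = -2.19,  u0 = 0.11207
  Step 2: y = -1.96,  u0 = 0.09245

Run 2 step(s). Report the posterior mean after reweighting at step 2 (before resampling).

post_mean = -3.0756

step 1: w=[0.8448, 0.1548, 0.0001, 0.0001, 0.0001, 0.0000, 0.0000, 0.0000]  mean=-3.0353  Neff=1.3556  idx=[0, 0, 0, 0, 0, 0, 1, 1]
step 2: w=[0.1427, 0.1427, 0.1427, 0.1427, 0.1427, 0.1427, 0.0720, 0.0720]  mean=-3.0756  Neff=7.5484  idx=[0, 1, 2, 3, 4, 5, 5, 7]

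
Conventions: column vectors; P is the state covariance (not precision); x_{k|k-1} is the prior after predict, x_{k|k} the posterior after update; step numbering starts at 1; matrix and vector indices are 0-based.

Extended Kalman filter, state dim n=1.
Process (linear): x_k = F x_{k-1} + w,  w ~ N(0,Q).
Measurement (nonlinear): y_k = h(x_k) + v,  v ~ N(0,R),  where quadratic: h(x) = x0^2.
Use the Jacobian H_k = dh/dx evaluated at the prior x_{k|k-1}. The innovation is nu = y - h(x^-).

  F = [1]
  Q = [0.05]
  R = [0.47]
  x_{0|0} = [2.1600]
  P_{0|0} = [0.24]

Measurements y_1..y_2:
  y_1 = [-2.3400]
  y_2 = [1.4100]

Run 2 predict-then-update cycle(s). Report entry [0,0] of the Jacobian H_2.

H_jac[0,0] = 1.3358

step 1: x^-=[2.1600]  P^-=[0.2900]  H_jac=[4.3200]  S=[5.8821]  K=[0.2130]  nu=[-7.0056]  x^+=[0.6679]  P^+=[0.0232]
step 2: x^-=[0.6679]  P^-=[0.0732]  H_jac=[1.3358]  S=[0.6006]  K=[0.1628]  nu=[0.9639]  x^+=[0.8248]  P^+=[0.0573]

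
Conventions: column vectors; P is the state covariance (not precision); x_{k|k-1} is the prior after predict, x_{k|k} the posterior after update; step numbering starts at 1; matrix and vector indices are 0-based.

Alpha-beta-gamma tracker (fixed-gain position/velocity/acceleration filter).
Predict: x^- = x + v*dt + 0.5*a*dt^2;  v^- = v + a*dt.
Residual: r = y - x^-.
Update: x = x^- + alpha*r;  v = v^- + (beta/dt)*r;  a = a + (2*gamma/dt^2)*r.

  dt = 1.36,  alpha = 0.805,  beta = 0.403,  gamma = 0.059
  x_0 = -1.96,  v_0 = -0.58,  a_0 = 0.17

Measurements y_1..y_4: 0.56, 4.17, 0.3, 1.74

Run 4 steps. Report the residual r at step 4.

resid = -1.1206

step 1: x_pred=-2.5916  r=3.1516  x^+=-0.0546  v^+=0.5851  a^+=0.3711
step 2: x_pred=1.0843  r=3.0857  x^+=3.5683  v^+=2.0041  a^+=0.5679
step 3: x_pred=6.8191  r=-6.5191  x^+=1.5712  v^+=0.8447  a^+=0.1520
step 4: x_pred=2.8606  r=-1.1206  x^+=1.9585  v^+=0.7194  a^+=0.0805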